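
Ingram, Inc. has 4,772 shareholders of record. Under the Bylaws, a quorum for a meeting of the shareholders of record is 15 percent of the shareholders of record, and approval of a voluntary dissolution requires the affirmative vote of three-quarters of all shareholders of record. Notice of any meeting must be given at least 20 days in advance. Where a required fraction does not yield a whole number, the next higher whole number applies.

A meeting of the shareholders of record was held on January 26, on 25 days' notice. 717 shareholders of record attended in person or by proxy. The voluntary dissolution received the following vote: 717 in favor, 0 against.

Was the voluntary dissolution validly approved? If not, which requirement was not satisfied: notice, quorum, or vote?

Invalid — vote requirement not satisfied.

Notice: 25 days given; 20 required. Satisfied.
Quorum: 15% of 4,772 = 715.80, rounded up to 716; 717 present. Satisfied.
Vote: requires three-fourths of all shareholders of record (4,772); 3/4 of 4772 = 3579, so 3,579 needed; 717 in favor. Not satisfied.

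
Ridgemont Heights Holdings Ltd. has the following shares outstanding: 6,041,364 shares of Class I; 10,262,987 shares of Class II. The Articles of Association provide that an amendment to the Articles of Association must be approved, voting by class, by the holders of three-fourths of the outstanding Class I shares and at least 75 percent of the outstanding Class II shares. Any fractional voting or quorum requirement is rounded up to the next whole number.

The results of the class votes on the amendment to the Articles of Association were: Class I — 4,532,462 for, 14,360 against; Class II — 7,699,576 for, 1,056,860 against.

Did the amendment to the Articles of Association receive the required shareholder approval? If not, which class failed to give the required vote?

Class I: 3/4 of 6041364 = 4531023; 4,531,023 required, 4,532,462 in favor — approved.
Class II: 3/4 of 10262987 = 7697240.25, rounded up to 7697241; 7,697,241 required, 7,699,576 in favor — approved.

Approved — every class gave the required vote.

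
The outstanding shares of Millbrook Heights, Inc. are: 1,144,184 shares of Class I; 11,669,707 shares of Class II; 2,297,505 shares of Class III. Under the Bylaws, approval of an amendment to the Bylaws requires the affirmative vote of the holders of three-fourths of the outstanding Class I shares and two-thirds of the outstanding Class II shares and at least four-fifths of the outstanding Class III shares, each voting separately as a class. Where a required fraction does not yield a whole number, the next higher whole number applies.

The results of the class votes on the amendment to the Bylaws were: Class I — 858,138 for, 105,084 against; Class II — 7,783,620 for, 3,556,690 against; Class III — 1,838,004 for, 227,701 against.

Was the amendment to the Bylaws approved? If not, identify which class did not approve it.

Class I: 3/4 of 1144184 = 858138; 858,138 required, 858,138 in favor — approved.
Class II: 2/3 of 11669707 = 7779804.67, rounded up to 7779805; 7,779,805 required, 7,783,620 in favor — approved.
Class III: 4/5 of 2297505 = 1838004; 1,838,004 required, 1,838,004 in favor — approved.

Approved — every class gave the required vote.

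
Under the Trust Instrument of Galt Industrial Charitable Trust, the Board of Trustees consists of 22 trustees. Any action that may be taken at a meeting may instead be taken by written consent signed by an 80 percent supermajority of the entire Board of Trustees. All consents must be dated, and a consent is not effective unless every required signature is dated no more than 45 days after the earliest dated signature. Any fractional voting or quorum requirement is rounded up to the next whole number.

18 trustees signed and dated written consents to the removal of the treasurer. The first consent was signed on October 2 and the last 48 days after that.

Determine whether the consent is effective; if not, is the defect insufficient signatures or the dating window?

Not effective — dating-window requirement not satisfied.

Signatures required: an 80 percent supermajority of 22 — 4/5 of 22 = 17.60, rounded up to 18, so 18 needed; 18 signed. Sufficient.
Dating window: the latest signature is 48 days after the earliest; the limit is 45 days. Outside the window.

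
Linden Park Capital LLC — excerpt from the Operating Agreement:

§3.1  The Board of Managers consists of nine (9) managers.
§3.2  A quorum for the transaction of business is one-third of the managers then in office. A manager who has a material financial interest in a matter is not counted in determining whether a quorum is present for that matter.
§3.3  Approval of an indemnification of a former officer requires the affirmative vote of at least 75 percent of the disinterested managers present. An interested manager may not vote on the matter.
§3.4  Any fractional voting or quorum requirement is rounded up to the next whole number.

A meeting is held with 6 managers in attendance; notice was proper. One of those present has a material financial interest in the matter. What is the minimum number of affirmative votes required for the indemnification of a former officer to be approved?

4

The indemnification of a former officer requires three-fourths of the disinterested managers present (6 − 1 = 5).
3/4 of 5 = 3.75, rounded up to 4.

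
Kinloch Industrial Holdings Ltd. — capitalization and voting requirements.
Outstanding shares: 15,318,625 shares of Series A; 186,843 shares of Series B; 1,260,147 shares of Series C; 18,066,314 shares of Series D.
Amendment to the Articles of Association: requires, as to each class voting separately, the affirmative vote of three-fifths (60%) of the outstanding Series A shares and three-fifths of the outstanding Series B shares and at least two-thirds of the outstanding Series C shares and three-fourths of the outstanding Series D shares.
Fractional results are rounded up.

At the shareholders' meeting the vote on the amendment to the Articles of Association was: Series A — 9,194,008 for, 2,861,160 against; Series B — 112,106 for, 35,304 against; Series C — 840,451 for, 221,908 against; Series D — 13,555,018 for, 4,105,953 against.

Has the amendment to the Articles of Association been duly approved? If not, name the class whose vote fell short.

Series A: 3/5 of 15318625 = 9191175; 9,191,175 required, 9,194,008 in favor — approved.
Series B: 3/5 of 186843 = 112105.80, rounded up to 112106; 112,106 required, 112,106 in favor — approved.
Series C: 2/3 of 1260147 = 840098; 840,098 required, 840,451 in favor — approved.
Series D: 3/4 of 18066314 = 13549735.50, rounded up to 13549736; 13,549,736 required, 13,555,018 in favor — approved.

Approved — every class gave the required vote.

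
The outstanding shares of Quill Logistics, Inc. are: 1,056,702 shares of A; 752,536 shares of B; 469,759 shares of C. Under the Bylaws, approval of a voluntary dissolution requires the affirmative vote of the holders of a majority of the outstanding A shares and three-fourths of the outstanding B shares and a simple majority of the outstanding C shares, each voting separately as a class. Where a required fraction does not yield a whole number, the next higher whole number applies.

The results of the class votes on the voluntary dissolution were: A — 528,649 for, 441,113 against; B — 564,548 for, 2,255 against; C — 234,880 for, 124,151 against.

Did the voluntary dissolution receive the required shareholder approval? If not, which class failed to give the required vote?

Approved — every class gave the required vote.

A: a majority of 1056702 is 528352; 528,352 required, 528,649 in favor — approved.
B: 3/4 of 752536 = 564402; 564,402 required, 564,548 in favor — approved.
C: a majority of 469759 is 234880; 234,880 required, 234,880 in favor — approved.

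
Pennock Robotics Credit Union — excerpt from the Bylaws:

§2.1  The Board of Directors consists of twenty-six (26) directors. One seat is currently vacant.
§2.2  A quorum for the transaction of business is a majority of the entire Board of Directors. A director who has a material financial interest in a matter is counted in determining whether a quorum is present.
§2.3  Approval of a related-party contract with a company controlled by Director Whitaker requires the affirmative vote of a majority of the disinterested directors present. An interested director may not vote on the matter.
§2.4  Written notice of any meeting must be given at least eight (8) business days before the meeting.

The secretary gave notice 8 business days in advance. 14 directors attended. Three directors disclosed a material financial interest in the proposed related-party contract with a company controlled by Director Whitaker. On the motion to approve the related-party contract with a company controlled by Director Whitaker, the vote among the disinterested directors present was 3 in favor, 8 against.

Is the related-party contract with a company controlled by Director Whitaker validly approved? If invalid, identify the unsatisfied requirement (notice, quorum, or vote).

Notice: 8 business days given; 8 required (8 ≥ 8). Satisfied.
Quorum: 14 present (interested directors count toward quorum); quorum is 14. Satisfied.
Vote: the related-party contract with a company controlled by Director Whitaker requires a majority of the disinterested directors present (14 − 3 = 11). A majority of 11 is 6, so 6 affirmative votes are needed; 3 voted in favor. Not satisfied.

Invalid — vote requirement not satisfied.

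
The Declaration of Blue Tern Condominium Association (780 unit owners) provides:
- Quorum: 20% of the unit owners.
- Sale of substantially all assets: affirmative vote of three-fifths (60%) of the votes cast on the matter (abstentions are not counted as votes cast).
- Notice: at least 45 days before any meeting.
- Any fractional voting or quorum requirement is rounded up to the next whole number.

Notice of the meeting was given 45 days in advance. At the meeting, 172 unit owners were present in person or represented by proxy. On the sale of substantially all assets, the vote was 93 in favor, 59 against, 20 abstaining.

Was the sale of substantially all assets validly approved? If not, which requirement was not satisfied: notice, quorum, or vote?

Valid — all requirements satisfied.

Notice: 45 days given; 45 required. Satisfied.
Quorum: 20% of 780 = 156; 172 present. Satisfied.
Vote: requires three-fifths of the votes cast (172 − 20 abstaining = 152); 3/5 of 152 = 91.20, rounded up to 92, so 92 needed; 93 in favor. Satisfied.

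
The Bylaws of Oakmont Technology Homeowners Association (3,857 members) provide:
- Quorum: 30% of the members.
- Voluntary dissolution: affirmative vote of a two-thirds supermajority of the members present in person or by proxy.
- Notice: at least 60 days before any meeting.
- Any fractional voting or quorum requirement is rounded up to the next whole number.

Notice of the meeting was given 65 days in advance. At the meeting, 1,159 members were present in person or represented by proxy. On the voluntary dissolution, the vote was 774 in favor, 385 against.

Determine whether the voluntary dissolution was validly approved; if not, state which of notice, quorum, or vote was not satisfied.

Notice: 65 days given; 60 required. Satisfied.
Quorum: 30% of 3,857 = 1,157.10, rounded up to 1,158; 1,159 present. Satisfied.
Vote: requires two-thirds of those present (1,159); 2/3 of 1159 = 772.67, rounded up to 773, so 773 needed; 774 in favor. Satisfied.

Valid — all requirements satisfied.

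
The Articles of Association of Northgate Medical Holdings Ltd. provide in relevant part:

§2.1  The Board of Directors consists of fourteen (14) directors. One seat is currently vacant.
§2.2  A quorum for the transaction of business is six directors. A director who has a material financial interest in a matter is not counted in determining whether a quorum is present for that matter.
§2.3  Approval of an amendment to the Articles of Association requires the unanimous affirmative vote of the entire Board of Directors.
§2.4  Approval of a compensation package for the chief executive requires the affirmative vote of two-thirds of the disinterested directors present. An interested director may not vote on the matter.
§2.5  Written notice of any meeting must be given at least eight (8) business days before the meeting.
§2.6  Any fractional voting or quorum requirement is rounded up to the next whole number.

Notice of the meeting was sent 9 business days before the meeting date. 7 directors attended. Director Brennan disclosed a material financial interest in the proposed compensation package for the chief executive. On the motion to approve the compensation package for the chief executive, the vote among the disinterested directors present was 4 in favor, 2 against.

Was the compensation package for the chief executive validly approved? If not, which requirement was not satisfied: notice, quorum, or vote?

Valid — all requirements satisfied.

Notice: 9 business days given; 8 required (9 ≥ 8). Satisfied.
Quorum: 7 present, but the 1 interested director does not count, leaving 6. Quorum is 6. Satisfied.
Vote: the compensation package for the chief executive requires two-thirds of the disinterested directors present (7 − 1 = 6). 2/3 of 6 = 4, so 4 affirmative votes are needed; 4 voted in favor. Satisfied.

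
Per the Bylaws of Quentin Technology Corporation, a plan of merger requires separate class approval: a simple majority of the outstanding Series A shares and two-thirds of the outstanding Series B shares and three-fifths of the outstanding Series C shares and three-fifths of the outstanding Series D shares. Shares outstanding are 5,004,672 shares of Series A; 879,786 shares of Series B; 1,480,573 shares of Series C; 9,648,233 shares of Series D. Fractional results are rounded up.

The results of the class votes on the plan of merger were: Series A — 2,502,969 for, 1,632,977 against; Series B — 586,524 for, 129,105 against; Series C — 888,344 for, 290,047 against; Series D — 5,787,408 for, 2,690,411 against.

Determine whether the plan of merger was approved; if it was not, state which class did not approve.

Series A: a majority of 5004672 is 2502337; 2,502,337 required, 2,502,969 in favor — approved.
Series B: 2/3 of 879786 = 586524; 586,524 required, 586,524 in favor — approved.
Series C: 3/5 of 1480573 = 888343.80, rounded up to 888344; 888,344 required, 888,344 in favor — approved.
Series D: 3/5 of 9648233 = 5788939.80, rounded up to 5788940; 5,788,940 required, 5,787,408 in favor — not approved.

Not approved — the Series D shares did not give the required vote.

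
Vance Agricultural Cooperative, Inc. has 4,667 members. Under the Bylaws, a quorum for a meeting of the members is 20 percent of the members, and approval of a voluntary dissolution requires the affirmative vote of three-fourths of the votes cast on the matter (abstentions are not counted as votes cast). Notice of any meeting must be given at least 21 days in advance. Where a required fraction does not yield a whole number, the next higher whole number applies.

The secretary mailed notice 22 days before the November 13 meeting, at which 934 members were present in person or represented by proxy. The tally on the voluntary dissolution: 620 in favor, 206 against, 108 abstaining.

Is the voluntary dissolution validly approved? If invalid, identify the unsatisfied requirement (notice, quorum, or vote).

Valid — all requirements satisfied.

Notice: 22 days given; 21 required. Satisfied.
Quorum: 20% of 4,667 = 933.40, rounded up to 934; 934 present. Satisfied.
Vote: requires three-fourths of the votes cast (934 − 108 abstaining = 826); 3/4 of 826 = 619.50, rounded up to 620, so 620 needed; 620 in favor. Satisfied.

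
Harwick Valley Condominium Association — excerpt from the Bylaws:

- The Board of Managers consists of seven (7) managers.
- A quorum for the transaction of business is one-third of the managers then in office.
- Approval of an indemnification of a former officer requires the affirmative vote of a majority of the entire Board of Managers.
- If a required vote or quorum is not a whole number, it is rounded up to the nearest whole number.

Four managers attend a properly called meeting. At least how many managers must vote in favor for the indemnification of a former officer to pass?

4

The indemnification of a former officer requires a majority of the entire Board of Managers (7).
A majority of 7 is 4.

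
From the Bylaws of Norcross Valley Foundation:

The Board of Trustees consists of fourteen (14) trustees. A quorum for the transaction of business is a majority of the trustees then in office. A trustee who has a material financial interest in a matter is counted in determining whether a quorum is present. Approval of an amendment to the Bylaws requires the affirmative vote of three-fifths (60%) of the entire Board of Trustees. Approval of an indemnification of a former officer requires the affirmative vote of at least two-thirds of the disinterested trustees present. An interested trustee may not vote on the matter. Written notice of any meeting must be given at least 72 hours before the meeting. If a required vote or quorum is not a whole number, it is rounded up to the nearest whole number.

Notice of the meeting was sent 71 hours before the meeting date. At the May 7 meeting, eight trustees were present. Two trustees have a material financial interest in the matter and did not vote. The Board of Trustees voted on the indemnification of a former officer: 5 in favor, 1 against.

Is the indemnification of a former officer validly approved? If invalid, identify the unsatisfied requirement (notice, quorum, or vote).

Invalid — notice requirement not satisfied.

Notice: 71 hours given; 72 required (71 < 72). Not satisfied.
Quorum: 8 present (interested trustees count toward quorum); quorum is 8. Satisfied.
Vote: the indemnification of a former officer requires two-thirds of the disinterested trustees present (8 − 2 = 6). 2/3 of 6 = 4, so 4 affirmative votes are needed; 5 voted in favor. Satisfied.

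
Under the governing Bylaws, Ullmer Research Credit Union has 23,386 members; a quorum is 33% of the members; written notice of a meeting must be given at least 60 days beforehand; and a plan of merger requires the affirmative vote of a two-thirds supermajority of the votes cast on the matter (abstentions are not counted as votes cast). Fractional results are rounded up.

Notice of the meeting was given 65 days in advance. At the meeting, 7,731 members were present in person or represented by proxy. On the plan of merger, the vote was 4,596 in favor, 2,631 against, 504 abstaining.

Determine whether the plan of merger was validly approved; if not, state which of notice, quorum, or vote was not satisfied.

Notice: 65 days given; 60 required. Satisfied.
Quorum: 33% of 23,386 = 7,717.38, rounded up to 7,718; 7,731 present. Satisfied.
Vote: requires two-thirds of the votes cast (7,731 − 504 abstaining = 7,227); 2/3 of 7227 = 4818, so 4,818 needed; 4,596 in favor. Not satisfied.

Invalid — vote requirement not satisfied.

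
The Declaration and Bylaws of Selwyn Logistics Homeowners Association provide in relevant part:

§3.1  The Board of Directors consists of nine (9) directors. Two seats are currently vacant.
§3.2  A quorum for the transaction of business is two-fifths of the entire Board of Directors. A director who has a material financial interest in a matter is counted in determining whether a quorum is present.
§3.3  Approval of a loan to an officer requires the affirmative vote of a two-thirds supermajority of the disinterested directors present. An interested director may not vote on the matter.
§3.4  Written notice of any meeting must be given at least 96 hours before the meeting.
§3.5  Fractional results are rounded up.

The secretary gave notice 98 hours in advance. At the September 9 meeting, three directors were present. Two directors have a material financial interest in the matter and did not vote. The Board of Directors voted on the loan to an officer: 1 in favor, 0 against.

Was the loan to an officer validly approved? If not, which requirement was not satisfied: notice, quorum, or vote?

Notice: 98 hours given; 96 required (98 ≥ 96). Satisfied.
Quorum: 3 present (interested directors count toward quorum); quorum is 4. Not satisfied.
Vote: the loan to an officer requires two-thirds of the disinterested directors present (3 − 2 = 1). 2/3 of 1 = 0.67, rounded up to 1, so 1 affirmative vote is needed; 1 voted in favor. Satisfied. (Moot — without a quorum no business can be validly transacted.)

Invalid — quorum requirement not satisfied.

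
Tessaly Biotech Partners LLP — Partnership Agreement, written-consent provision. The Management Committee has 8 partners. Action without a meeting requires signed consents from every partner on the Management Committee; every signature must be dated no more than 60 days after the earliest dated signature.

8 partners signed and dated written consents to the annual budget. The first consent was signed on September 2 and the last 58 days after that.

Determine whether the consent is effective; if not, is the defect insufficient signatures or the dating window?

Signatures required: the unanimous vote of 8 — unanimous means all 8, so 8 needed; 8 signed. Sufficient.
Dating window: the latest signature is 58 days after the earliest; the limit is 60 days. Within the window.

Effective — both the signature and dating-window requirements are satisfied.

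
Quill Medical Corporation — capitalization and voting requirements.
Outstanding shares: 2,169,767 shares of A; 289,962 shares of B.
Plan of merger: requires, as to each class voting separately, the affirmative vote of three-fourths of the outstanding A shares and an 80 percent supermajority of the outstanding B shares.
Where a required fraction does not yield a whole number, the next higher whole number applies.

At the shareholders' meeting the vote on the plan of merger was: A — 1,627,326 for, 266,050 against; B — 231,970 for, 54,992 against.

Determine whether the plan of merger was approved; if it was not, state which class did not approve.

Approved — every class gave the required vote.

A: 3/4 of 2169767 = 1627325.25, rounded up to 1627326; 1,627,326 required, 1,627,326 in favor — approved.
B: 4/5 of 289962 = 231969.60, rounded up to 231970; 231,970 required, 231,970 in favor — approved.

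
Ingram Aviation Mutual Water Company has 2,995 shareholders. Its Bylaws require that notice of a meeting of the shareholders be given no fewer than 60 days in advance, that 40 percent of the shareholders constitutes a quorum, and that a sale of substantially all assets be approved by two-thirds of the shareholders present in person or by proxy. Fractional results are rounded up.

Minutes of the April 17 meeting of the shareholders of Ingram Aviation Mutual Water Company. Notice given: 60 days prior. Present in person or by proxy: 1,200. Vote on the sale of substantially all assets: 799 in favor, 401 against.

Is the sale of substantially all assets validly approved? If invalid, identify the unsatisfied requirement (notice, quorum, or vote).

Notice: 60 days given; 60 required. Satisfied.
Quorum: 40% of 2,995 = 1,198; 1,200 present. Satisfied.
Vote: requires two-thirds of those present (1,200); 2/3 of 1200 = 800, so 800 needed; 799 in favor. Not satisfied.

Invalid — vote requirement not satisfied.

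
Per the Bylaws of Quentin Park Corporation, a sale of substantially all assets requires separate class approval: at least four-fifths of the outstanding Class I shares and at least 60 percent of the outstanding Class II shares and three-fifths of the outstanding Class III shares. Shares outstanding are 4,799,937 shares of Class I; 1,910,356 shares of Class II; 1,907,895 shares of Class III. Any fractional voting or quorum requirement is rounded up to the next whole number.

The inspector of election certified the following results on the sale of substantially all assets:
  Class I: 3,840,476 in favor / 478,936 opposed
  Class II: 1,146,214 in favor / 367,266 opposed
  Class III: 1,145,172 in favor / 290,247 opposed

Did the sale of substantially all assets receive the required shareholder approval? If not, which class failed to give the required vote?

Approved — every class gave the required vote.

Class I: 4/5 of 4799937 = 3839949.60, rounded up to 3839950; 3,839,950 required, 3,840,476 in favor — approved.
Class II: 3/5 of 1910356 = 1146213.60, rounded up to 1146214; 1,146,214 required, 1,146,214 in favor — approved.
Class III: 3/5 of 1907895 = 1144737; 1,144,737 required, 1,145,172 in favor — approved.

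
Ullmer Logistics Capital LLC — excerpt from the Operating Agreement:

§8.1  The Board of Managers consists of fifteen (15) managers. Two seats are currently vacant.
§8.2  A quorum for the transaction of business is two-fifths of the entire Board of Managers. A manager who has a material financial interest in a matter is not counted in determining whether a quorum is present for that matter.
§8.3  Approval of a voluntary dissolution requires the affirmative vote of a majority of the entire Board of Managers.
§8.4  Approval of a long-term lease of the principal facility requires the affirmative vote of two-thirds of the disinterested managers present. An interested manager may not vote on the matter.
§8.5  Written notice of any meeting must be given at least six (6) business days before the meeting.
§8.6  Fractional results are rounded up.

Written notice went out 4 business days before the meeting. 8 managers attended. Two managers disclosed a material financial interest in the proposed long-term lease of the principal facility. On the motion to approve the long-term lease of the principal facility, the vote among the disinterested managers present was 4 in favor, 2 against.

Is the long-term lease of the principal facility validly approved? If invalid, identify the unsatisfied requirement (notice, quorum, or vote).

Notice: 4 business days given; 6 required (4 < 6). Not satisfied.
Quorum: 8 present, but the 2 interested managers do not count, leaving 6. Quorum is 6. Satisfied.
Vote: the long-term lease of the principal facility requires two-thirds of the disinterested managers present (8 − 2 = 6). 2/3 of 6 = 4, so 4 affirmative votes are needed; 4 voted in favor. Satisfied.

Invalid — notice requirement not satisfied.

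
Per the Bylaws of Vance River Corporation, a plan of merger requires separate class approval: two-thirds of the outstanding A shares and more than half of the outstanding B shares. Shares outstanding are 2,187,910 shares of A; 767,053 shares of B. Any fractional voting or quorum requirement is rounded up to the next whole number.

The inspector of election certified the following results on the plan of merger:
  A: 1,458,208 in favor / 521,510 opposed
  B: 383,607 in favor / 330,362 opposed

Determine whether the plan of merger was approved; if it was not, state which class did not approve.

Not approved — the A shares did not give the required vote.

A: 2/3 of 2187910 = 1458606.67, rounded up to 1458607; 1,458,607 required, 1,458,208 in favor — not approved.
B: a majority of 767053 is 383527; 383,527 required, 383,607 in favor — approved.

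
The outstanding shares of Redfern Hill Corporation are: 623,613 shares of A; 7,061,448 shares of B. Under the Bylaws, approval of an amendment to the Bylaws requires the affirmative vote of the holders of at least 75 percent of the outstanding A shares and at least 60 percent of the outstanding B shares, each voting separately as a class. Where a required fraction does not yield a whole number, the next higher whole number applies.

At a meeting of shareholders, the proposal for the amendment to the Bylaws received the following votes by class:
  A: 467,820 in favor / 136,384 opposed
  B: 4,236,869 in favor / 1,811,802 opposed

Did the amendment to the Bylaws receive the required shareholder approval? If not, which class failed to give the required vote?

Approved — every class gave the required vote.

A: 3/4 of 623613 = 467709.75, rounded up to 467710; 467,710 required, 467,820 in favor — approved.
B: 3/5 of 7061448 = 4236868.80, rounded up to 4236869; 4,236,869 required, 4,236,869 in favor — approved.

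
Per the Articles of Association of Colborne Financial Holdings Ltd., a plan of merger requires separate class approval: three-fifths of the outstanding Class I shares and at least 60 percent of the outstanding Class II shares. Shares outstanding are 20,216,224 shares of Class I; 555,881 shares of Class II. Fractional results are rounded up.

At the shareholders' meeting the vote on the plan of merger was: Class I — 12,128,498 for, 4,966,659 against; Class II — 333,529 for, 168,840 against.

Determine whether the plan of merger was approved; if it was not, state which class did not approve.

Class I: 3/5 of 20216224 = 12129734.40, rounded up to 12129735; 12,129,735 required, 12,128,498 in favor — not approved.
Class II: 3/5 of 555881 = 333528.60, rounded up to 333529; 333,529 required, 333,529 in favor — approved.

Not approved — the Class I shares did not give the required vote.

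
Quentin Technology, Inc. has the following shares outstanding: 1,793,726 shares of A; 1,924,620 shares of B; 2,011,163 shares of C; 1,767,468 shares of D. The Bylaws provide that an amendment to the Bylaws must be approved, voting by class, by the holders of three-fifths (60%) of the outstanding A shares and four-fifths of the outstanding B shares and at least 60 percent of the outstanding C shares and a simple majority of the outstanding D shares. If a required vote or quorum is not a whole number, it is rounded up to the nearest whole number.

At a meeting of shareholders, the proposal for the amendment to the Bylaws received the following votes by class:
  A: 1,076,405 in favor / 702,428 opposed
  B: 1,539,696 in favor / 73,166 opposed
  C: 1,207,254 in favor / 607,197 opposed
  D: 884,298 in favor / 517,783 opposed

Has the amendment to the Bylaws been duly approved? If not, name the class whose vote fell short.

A: 3/5 of 1793726 = 1076235.60, rounded up to 1076236; 1,076,236 required, 1,076,405 in favor — approved.
B: 4/5 of 1924620 = 1539696; 1,539,696 required, 1,539,696 in favor — approved.
C: 3/5 of 2011163 = 1206697.80, rounded up to 1206698; 1,206,698 required, 1,207,254 in favor — approved.
D: a majority of 1767468 is 883735; 883,735 required, 884,298 in favor — approved.

Approved — every class gave the required vote.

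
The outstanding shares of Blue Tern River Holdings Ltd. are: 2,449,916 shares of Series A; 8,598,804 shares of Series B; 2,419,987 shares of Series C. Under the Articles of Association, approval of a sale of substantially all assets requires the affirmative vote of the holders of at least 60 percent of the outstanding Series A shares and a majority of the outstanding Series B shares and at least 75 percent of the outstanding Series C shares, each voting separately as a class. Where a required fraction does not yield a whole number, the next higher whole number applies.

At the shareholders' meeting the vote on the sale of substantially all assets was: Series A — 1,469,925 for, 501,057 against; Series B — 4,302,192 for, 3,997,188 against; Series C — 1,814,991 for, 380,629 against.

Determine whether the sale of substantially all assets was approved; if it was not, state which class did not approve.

Series A: 3/5 of 2449916 = 1469949.60, rounded up to 1469950; 1,469,950 required, 1,469,925 in favor — not approved.
Series B: a majority of 8598804 is 4299403; 4,299,403 required, 4,302,192 in favor — approved.
Series C: 3/4 of 2419987 = 1814990.25, rounded up to 1814991; 1,814,991 required, 1,814,991 in favor — approved.

Not approved — the Series A shares did not give the required vote.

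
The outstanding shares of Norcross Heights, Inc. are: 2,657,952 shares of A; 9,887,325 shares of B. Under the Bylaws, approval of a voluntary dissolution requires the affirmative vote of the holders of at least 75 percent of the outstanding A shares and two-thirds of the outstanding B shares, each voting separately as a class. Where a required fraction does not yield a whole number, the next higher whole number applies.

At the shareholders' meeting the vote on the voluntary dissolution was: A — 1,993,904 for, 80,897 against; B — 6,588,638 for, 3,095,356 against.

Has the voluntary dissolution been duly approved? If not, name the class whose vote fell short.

A: 3/4 of 2657952 = 1993464; 1,993,464 required, 1,993,904 in favor — approved.
B: 2/3 of 9887325 = 6591550; 6,591,550 required, 6,588,638 in favor — not approved.

Not approved — the B shares did not give the required vote.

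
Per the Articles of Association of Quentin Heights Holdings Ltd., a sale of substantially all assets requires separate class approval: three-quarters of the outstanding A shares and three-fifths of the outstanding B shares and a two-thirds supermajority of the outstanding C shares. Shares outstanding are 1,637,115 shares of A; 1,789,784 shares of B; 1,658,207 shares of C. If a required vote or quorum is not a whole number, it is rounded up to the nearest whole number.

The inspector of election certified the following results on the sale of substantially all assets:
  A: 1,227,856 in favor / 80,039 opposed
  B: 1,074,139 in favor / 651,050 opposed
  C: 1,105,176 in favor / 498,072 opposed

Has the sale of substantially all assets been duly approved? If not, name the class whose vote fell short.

A: 3/4 of 1637115 = 1227836.25, rounded up to 1227837; 1,227,837 required, 1,227,856 in favor — approved.
B: 3/5 of 1789784 = 1073870.40, rounded up to 1073871; 1,073,871 required, 1,074,139 in favor — approved.
C: 2/3 of 1658207 = 1105471.33, rounded up to 1105472; 1,105,472 required, 1,105,176 in favor — not approved.

Not approved — the C shares did not give the required vote.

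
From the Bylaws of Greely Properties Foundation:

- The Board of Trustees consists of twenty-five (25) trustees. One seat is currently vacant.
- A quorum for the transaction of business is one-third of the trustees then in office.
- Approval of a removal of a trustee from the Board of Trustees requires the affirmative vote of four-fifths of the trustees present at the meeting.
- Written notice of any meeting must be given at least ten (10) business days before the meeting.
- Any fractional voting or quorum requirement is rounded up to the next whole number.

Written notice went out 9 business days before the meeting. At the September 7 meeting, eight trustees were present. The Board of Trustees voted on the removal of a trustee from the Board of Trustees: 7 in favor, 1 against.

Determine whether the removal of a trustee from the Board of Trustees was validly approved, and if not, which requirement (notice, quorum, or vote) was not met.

Invalid — notice requirement not satisfied.

Notice: 9 business days given; 10 required (9 < 10). Not satisfied.
Quorum: 8 present; quorum is 8. Satisfied.
Vote: the removal of a trustee from the Board of Trustees requires four-fifths of the trustees present (8). 4/5 of 8 = 6.40, rounded up to 7, so 7 affirmative votes are needed; 7 voted in favor. Satisfied.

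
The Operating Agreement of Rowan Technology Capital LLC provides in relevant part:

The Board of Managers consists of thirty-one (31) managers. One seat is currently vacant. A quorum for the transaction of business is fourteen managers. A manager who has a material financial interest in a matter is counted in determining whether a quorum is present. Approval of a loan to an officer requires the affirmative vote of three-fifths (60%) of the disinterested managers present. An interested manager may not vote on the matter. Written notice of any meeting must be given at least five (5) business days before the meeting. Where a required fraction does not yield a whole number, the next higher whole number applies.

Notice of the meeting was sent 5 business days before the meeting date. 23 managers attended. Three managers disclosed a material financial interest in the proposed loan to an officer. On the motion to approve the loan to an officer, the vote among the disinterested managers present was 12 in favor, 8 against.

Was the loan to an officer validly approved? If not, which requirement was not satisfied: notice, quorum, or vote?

Valid — all requirements satisfied.

Notice: 5 business days given; 5 required (5 ≥ 5). Satisfied.
Quorum: 23 present (interested managers count toward quorum); quorum is 14. Satisfied.
Vote: the loan to an officer requires three-fifths of the disinterested managers present (23 − 3 = 20). 3/5 of 20 = 12, so 12 affirmative votes are needed; 12 voted in favor. Satisfied.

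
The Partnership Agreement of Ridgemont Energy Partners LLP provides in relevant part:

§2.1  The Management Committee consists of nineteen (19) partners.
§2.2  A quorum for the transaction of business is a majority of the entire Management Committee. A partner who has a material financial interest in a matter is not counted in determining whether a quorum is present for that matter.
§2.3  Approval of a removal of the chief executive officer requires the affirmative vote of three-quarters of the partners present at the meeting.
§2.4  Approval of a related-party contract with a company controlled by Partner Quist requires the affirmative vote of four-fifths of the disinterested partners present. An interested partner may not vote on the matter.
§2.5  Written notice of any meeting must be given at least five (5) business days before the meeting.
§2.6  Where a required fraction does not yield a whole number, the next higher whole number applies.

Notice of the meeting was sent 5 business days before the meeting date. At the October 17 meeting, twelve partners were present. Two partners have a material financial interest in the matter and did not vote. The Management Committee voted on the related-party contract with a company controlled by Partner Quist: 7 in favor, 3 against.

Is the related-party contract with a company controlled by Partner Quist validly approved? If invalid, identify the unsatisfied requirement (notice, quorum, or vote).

Invalid — vote requirement not satisfied.

Notice: 5 business days given; 5 required (5 ≥ 5). Satisfied.
Quorum: 12 present, but the 2 interested partners do not count, leaving 10. Quorum is 10. Satisfied.
Vote: the related-party contract with a company controlled by Partner Quist requires four-fifths of the disinterested partners present (12 − 2 = 10). 4/5 of 10 = 8, so 8 affirmative votes are needed; 7 voted in favor. Not satisfied.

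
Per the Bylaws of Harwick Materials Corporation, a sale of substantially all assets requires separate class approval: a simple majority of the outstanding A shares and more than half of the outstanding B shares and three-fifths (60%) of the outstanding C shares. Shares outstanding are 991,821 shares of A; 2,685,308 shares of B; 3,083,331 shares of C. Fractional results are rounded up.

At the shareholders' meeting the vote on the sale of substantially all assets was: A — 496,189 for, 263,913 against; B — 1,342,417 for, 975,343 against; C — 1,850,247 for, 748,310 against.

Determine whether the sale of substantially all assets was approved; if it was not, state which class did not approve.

Not approved — the B shares did not give the required vote.

A: a majority of 991821 is 495911; 495,911 required, 496,189 in favor — approved.
B: a majority of 2685308 is 1342655; 1,342,655 required, 1,342,417 in favor — not approved.
C: 3/5 of 3083331 = 1849998.60, rounded up to 1849999; 1,849,999 required, 1,850,247 in favor — approved.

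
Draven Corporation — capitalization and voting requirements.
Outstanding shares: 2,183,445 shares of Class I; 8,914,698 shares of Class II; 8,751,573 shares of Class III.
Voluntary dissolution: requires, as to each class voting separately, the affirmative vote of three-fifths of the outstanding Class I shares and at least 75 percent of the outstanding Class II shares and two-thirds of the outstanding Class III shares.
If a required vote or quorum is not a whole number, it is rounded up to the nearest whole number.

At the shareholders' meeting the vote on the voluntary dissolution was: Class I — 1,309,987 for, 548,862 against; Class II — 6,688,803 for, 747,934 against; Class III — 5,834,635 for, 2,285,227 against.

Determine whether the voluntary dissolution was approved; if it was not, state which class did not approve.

Class I: 3/5 of 2183445 = 1310067; 1,310,067 required, 1,309,987 in favor — not approved.
Class II: 3/4 of 8914698 = 6686023.50, rounded up to 6686024; 6,686,024 required, 6,688,803 in favor — approved.
Class III: 2/3 of 8751573 = 5834382; 5,834,382 required, 5,834,635 in favor — approved.

Not approved — the Class I shares did not give the required vote.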